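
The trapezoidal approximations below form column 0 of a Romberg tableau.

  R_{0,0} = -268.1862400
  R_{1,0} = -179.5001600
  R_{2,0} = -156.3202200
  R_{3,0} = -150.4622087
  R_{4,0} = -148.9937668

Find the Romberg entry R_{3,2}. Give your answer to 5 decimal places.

-148.50394

Richardson extrapolation on the trapezoidal column (denominator 4−1=3):
R_{2,1} = (4·(-156.3202200) − (-179.5001600)) / 3 = -148.5935733
R_{3,1} = (4·(-150.4622087) − (-156.3202200)) / 3 = -148.5095383
R_{3,2} = (16·(-148.5095383) − (-148.5935733)) / 15 = -148.5039360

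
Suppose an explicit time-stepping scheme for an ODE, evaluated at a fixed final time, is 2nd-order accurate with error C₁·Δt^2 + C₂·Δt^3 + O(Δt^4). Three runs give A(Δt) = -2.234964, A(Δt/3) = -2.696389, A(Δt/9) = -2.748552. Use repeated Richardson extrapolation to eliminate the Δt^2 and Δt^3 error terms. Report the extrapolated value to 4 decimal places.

First eliminate the Δt^2 term (factor 3^2 = 9):
  B₁ = (9·(-2.696389) − (-2.234964))/8 = -2.754067
  B₂ = (9·(-2.748552) − (-2.696389))/8 = -2.755072
Then eliminate the Δt^3 term (factor 3^3 = 27):
  (27·(-2.755072) − (-2.754067))/26 = -2.755111

-2.7551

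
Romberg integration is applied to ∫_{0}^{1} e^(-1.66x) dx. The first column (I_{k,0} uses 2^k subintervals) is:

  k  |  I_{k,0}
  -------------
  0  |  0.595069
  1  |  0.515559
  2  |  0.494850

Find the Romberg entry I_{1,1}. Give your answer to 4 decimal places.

0.4891

I_{1,1} = 0.515559 + (0.515559 − 0.595069)/3 = 0.489056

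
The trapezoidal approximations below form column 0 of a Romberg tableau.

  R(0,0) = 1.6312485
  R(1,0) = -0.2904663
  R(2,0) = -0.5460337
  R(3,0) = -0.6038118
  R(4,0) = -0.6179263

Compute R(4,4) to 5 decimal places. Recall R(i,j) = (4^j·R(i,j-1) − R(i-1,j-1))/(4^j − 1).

-0.62260

R(1,1) = (4·(-0.2904663) − 1.6312485) / 3 = -0.9310379
R(2,1) = (4·(-0.5460337) − (-0.2904663)) / 3 = -0.6312228
R(3,1) = (4·(-0.6038118) − (-0.5460337)) / 3 = -0.6230712
R(4,1) = (4·(-0.6179263) − (-0.6038118)) / 3 = -0.6226311
R(2,2) = (16·(-0.6312228) − (-0.9310379)) / 15 = -0.6112351
R(3,2) = -0.6230712 + (-0.6230712 − (-0.6312228))/15 = -0.6225278
R(4,2) = (16·(-0.6226311) − (-0.6230712)) / 15 = -0.6226018
R(3,3) = -0.6225278 + (-0.6225278 − (-0.6112351))/63 = -0.6227070
R(4,3) = (64·(-0.6226018) − (-0.6225278)) / 63 = -0.6226030
R(4,4) = -0.6226030 + (-0.6226030 − (-0.6227070))/255 = -0.6226026
(Column j=1 coincides with Simpson's rule on the same nodes.)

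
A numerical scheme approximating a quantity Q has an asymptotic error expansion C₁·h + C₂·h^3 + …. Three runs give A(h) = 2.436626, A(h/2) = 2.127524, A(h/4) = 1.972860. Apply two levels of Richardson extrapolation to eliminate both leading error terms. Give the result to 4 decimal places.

First eliminate the h term (factor 2^1 = 2):
  B₁ = (2·2.127524 − 2.436626)/1 = 1.818422
  B₂ = (2·1.972860 − 2.127524)/1 = 1.818196
Then eliminate the h^3 term (factor 2^3 = 8):
  (8·1.818196 − 1.818422)/7 = 1.818164

1.8182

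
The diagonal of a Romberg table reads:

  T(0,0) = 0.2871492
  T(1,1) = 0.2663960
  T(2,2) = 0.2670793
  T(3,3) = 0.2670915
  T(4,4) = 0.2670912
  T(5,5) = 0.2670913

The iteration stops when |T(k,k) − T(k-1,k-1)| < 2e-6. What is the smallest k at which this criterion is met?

k = 4

|T(1,1) − T(0,0)| = 0.0207532 ≥ 2e-6
|T(2,2) − T(1,1)| = 0.0006833 ≥ 2e-6
|T(3,3) − T(2,2)| = 0.0000122 ≥ 2e-6
|T(4,4) − T(3,3)| = 0.0000003 < 2e-6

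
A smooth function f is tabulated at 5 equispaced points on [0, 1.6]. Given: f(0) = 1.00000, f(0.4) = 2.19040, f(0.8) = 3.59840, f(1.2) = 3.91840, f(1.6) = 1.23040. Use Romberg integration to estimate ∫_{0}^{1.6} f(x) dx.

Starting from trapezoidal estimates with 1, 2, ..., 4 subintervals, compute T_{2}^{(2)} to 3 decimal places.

T_{0}^{(0)} (trapezoid, 1 panel, h=1.6000): 1.78432
T_{1}^{(0)} (trapezoid, 2 panels, h=0.8000): 3.77088
T_{2}^{(0)} (trapezoid, 4 panels, h=0.4000): 4.32896
T_{1}^{(1)} = 3.77088 + (3.77088 − 1.78432)/3 = 4.43307
T_{2}^{(1)} = 4.32896 + (4.32896 − 3.77088)/3 = 4.51499
T_{2}^{(2)} = 4.51499 + (4.51499 − 4.43307)/15 = 4.52045

4.520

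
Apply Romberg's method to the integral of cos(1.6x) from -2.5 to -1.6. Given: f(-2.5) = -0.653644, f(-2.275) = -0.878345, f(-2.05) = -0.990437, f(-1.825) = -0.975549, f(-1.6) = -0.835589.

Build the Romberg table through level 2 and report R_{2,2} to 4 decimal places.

R_{0,0} (trapezoid, 1 panel, h=0.9000): -0.670155
R_{1,0} (trapezoid, 2 panels, h=0.4500): -0.780774
R_{2,0} (trapezoid, 4 panels, h=0.2250): -0.807513
R_{1,1} = -0.780774 + (-0.780774 − (-0.670155))/3 = -0.817647
R_{2,1} = -0.807513 + (-0.807513 − (-0.780774))/3 = -0.816426
R_{2,2} = -0.816426 + (-0.816426 − (-0.817647))/15 = -0.816345

-0.8163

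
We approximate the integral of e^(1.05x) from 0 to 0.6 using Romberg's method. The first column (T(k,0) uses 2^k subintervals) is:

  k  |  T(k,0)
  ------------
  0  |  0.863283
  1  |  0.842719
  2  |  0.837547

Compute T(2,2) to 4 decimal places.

0.8358

T(1,1) = 0.842719 + (0.842719 − 0.863283)/3 = 0.835864
T(2,1) = 0.837547 + (0.837547 − 0.842719)/3 = 0.835823
T(2,2) = (16·0.835823 − 0.835864) / 15 = 0.835820
(Column j=1 coincides with Simpson's rule on the same nodes.)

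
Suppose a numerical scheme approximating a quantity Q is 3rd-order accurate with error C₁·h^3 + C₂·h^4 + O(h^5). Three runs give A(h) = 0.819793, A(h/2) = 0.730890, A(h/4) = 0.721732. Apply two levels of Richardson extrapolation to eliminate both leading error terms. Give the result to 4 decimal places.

First eliminate the h^3 term (factor 2^3 = 8):
  B₁ = (8·0.730890 − 0.819793)/7 = 0.718190
  B₂ = (8·0.721732 − 0.730890)/7 = 0.720424
Then eliminate the h^4 term (factor 2^4 = 16):
  (16·0.720424 − 0.718190)/15 = 0.720573

0.7206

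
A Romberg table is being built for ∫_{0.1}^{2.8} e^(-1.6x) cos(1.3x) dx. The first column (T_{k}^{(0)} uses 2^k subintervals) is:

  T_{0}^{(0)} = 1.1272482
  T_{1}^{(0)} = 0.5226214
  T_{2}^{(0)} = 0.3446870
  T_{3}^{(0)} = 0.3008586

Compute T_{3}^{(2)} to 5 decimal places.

0.28631

Richardson extrapolation on the trapezoidal column (denominator 4−1=3):
T_{2}^{(1)} = (4·0.3446870 − 0.5226214) / 3 = 0.2853755
T_{3}^{(1)} = (4·0.3008586 − 0.3446870) / 3 = 0.2862491
T_{3}^{(2)} = 0.2862491 + (0.2862491 − 0.2853755)/15 = 0.2863073
(Column j=1 coincides with Simpson's rule on the same nodes.)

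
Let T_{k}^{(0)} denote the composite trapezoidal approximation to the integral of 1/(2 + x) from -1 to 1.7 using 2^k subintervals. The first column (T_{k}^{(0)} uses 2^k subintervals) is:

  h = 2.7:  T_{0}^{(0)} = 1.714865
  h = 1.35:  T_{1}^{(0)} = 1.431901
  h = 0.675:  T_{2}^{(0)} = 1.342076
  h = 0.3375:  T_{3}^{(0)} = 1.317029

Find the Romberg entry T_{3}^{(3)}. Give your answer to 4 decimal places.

Richardson extrapolation on the trapezoidal column (denominator 4−1=3):
T_{1}^{(1)} = (4·1.431901 − 1.714865) / 3 = 1.337580
T_{2}^{(1)} = (4·1.342076 − 1.431901) / 3 = 1.312134
T_{3}^{(1)} = (4·1.317029 − 1.342076) / 3 = 1.308680
T_{2}^{(2)} = (16·1.312134 − 1.337580) / 15 = 1.310438
T_{3}^{(2)} = 1.308680 + (1.308680 − 1.312134)/15 = 1.308450
T_{3}^{(3)} = 1.308450 + (1.308450 − 1.310438)/63 = 1.308418

1.3084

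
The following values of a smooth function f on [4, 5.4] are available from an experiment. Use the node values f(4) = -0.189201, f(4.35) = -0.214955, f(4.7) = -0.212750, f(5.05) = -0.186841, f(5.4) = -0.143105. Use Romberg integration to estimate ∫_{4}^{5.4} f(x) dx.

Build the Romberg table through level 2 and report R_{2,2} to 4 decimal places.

R_{0,0} (trapezoid, 1 panel, h=1.4000): -0.232614
R_{1,0} (trapezoid, 2 panels, h=0.7000): -0.265232
R_{2,0} (trapezoid, 4 panels, h=0.3500): -0.273245
R_{1,1} = -0.265232 + (-0.265232 − (-0.232614))/3 = -0.276105
R_{2,1} = -0.273245 + (-0.273245 − (-0.265232))/3 = -0.275916
R_{2,2} = -0.275916 + (-0.275916 − (-0.276105))/15 = -0.275903

-0.2759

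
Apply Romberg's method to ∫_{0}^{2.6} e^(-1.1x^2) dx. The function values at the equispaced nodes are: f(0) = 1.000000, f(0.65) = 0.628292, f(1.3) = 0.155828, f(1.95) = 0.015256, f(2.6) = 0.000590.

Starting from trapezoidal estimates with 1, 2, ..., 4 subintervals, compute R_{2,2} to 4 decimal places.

R_{0,0} (trapezoid, 1 panel, h=2.6000): 1.300767
R_{1,0} (trapezoid, 2 panels, h=1.3000): 0.852960
R_{2,0} (trapezoid, 4 panels, h=0.6500): 0.844786
R_{1,1} = 0.852960 + (0.852960 − 1.300767)/3 = 0.703691
R_{2,1} = 0.844786 + (0.844786 − 0.852960)/3 = 0.842061
R_{2,2} = 0.842061 + (0.842061 − 0.703691)/15 = 0.851286

0.8513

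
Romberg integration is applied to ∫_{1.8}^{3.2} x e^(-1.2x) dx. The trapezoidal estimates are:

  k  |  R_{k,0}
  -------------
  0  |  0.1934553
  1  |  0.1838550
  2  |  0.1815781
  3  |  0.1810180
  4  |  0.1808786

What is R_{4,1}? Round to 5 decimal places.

0.18083

Richardson extrapolation on the trapezoidal column (denominator 4−1=3):
R_{4,1} = (4·0.1808786 − 0.1810180) / 3 = 0.1808321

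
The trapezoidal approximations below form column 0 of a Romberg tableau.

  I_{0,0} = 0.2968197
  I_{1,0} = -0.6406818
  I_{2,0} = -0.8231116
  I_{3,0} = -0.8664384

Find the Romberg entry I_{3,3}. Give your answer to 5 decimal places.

Richardson extrapolation on the trapezoidal column (denominator 4−1=3):
I_{1,1} = -0.6406818 + (-0.6406818 − 0.2968197)/3 = -0.9531823
I_{2,1} = -0.8231116 + (-0.8231116 − (-0.6406818))/3 = -0.8839215
I_{3,1} = -0.8664384 + (-0.8664384 − (-0.8231116))/3 = -0.8808807
I_{2,2} = -0.8839215 + (-0.8839215 − (-0.9531823))/15 = -0.8793041
I_{3,2} = -0.8808807 + (-0.8808807 − (-0.8839215))/15 = -0.8806780
I_{3,3} = -0.8806780 + (-0.8806780 − (-0.8793041))/63 = -0.8806998

-0.88070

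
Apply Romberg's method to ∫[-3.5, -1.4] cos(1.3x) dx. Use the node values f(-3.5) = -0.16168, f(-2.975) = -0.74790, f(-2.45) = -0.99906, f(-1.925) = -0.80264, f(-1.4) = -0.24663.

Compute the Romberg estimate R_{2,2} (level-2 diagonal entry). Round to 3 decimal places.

-1.504

R_{0,0} (trapezoid, 1 panel, h=2.1000): -0.42873
R_{1,0} (trapezoid, 2 panels, h=1.0500): -1.26338
R_{2,0} (trapezoid, 4 panels, h=0.5250): -1.44572
R_{1,1} = -1.26338 + (-1.26338 − (-0.42873))/3 = -1.54160
R_{2,1} = -1.44572 + (-1.44572 − (-1.26338))/3 = -1.50650
R_{2,2} = -1.50650 + (-1.50650 − (-1.54160))/15 = -1.50416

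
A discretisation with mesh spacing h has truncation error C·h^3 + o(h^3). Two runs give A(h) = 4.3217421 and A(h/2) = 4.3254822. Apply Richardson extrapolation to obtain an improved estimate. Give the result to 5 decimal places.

4.32602

The leading error scales as h^3; refining by a factor of 2 reduces it by 2^3 = 8.
Extrapolated value = (8·A(h/2) − A(h)) / (8 − 1)
= (8·4.3254822 − 4.3217421) / 7
= 30.2821155 / 7 = 4.3260165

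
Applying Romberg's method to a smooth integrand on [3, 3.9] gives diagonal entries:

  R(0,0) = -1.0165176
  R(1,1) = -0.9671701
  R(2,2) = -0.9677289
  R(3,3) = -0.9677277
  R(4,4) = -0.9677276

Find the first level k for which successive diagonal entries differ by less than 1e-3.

k = 2

|R(1,1) − R(0,0)| = 0.0493475 ≥ 1e-3
|R(2,2) − R(1,1)| = 0.0005588 < 1e-3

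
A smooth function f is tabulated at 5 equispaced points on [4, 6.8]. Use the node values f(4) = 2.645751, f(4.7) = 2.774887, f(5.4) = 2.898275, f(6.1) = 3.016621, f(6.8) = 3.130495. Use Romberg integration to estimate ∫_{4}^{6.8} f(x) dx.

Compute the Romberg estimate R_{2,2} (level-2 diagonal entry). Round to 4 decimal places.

8.1057

R_{0,0} (trapezoid, 1 panel, h=2.8000): 8.086744
R_{1,0} (trapezoid, 2 panels, h=1.4000): 8.100957
R_{2,0} (trapezoid, 4 panels, h=0.7000): 8.104534
R_{1,1} = 8.100957 + (8.100957 − 8.086744)/3 = 8.105695
R_{2,1} = 8.104534 + (8.104534 − 8.100957)/3 = 8.105726
R_{2,2} = 8.105726 + (8.105726 − 8.105695)/15 = 8.105728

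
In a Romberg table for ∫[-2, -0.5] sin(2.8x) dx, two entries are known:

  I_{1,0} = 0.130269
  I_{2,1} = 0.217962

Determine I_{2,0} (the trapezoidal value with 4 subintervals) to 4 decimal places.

0.1960

From I_{2,1} = (4·I_{2,0} − I_{1,0})/3, solve for I_{2,0}:
4·I_{2,0} = 3·0.217962 + 0.130269 = 0.784155
I_{2,0} = 0.196039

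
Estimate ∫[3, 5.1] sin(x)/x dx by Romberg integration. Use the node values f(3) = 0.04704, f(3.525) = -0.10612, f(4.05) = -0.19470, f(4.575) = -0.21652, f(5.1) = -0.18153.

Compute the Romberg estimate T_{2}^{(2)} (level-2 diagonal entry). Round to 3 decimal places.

T_{0}^{(0)} (trapezoid, 1 panel, h=2.1000): -0.14121
T_{1}^{(0)} (trapezoid, 2 panels, h=1.0500): -0.27504
T_{2}^{(0)} (trapezoid, 4 panels, h=0.5250): -0.30691
T_{1}^{(1)} = -0.27504 + (-0.27504 − (-0.14121))/3 = -0.31965
T_{2}^{(1)} = -0.30691 + (-0.30691 − (-0.27504))/3 = -0.31753
T_{2}^{(2)} = -0.31753 + (-0.31753 − (-0.31965))/15 = -0.31739

-0.317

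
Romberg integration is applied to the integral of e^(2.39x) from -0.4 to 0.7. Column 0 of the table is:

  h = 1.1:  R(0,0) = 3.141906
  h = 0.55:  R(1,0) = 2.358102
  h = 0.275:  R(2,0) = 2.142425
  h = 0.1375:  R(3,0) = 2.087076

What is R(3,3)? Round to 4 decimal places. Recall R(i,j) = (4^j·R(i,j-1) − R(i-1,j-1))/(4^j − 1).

2.0685

Richardson extrapolation on the trapezoidal column (denominator 4−1=3):
R(1,1) = (4·2.358102 − 3.141906) / 3 = 2.096834
R(2,1) = 2.142425 + (2.142425 − 2.358102)/3 = 2.070533
R(3,1) = (4·2.087076 − 2.142425) / 3 = 2.068626
R(2,2) = (16·2.070533 − 2.096834) / 15 = 2.068780
R(3,2) = (16·2.068626 − 2.070533) / 15 = 2.068499
R(3,3) = 2.068499 + (2.068499 − 2.068780)/63 = 2.068495
(Column j=1 coincides with Simpson's rule on the same nodes.)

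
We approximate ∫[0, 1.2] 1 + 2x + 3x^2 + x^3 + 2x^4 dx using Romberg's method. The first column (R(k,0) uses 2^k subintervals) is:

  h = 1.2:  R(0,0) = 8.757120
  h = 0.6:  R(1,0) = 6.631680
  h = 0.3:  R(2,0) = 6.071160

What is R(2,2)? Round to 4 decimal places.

R(1,1) = (4·6.631680 − 8.757120) / 3 = 5.923200
R(2,1) = 6.071160 + (6.071160 − 6.631680)/3 = 5.884320
R(2,2) = (16·5.884320 − 5.923200) / 15 = 5.881728

5.8817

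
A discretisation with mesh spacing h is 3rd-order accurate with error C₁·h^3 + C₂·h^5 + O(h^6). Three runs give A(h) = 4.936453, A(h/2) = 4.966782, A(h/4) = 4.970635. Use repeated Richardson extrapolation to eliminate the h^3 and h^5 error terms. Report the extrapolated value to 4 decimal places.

First eliminate the h^3 term (factor 2^3 = 8):
  B₁ = (8·4.966782 − 4.936453)/7 = 4.971115
  B₂ = (8·4.970635 − 4.966782)/7 = 4.971185
Then eliminate the h^5 term (factor 2^5 = 32):
  (32·4.971185 − 4.971115)/31 = 4.971187

4.9712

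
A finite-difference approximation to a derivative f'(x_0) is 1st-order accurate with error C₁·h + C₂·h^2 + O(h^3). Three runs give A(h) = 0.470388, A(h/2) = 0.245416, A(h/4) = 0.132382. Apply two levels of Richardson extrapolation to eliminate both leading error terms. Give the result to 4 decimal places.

First eliminate the h term (factor 2^1 = 2):
  B₁ = (2·0.245416 − 0.470388)/1 = 0.020444
  B₂ = (2·0.132382 − 0.245416)/1 = 0.019348
Then eliminate the h^2 term (factor 2^2 = 4):
  (4·0.019348 − 0.020444)/3 = 0.018983

0.0190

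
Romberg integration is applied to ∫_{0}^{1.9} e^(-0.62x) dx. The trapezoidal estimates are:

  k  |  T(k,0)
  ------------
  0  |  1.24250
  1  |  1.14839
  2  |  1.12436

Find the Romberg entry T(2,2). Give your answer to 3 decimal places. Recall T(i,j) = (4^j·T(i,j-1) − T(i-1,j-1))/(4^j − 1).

1.116

T(1,1) = (4·1.14839 − 1.24250) / 3 = 1.11702
T(2,1) = 1.12436 + (1.12436 − 1.14839)/3 = 1.11635
T(2,2) = (16·1.11635 − 1.11702) / 15 = 1.11631
(Column j=1 coincides with Simpson's rule on the same nodes.)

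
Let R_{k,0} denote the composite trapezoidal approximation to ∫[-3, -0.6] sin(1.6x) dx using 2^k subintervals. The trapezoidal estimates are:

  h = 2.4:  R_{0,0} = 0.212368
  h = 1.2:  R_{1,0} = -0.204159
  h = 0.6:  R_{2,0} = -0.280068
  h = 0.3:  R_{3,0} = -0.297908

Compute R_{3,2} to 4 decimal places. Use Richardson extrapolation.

Richardson extrapolation on the trapezoidal column (denominator 4−1=3):
R_{2,1} = (4·(-0.280068) − (-0.204159)) / 3 = -0.305371
R_{3,1} = (4·(-0.297908) − (-0.280068)) / 3 = -0.303855
R_{3,2} = (16·(-0.303855) − (-0.305371)) / 15 = -0.303754

-0.3038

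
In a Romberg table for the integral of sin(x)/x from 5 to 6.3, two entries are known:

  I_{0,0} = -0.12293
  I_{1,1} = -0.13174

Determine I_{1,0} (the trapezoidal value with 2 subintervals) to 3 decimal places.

-0.130

From I_{1,1} = (4·I_{1,0} − I_{0,0})/3, solve for I_{1,0}:
4·I_{1,0} = 3·(-0.13174) + (-0.12293) = -0.51815
I_{1,0} = -0.12954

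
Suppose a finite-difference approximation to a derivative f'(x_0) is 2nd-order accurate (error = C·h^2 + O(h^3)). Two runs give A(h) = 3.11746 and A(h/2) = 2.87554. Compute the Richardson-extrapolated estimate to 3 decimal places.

2.795

Extrapolated value = (4·A(h/2) − A(h)) / (4 − 1)
= (4·2.87554 − 3.11746) / 3
= 8.38470 / 3 = 2.79490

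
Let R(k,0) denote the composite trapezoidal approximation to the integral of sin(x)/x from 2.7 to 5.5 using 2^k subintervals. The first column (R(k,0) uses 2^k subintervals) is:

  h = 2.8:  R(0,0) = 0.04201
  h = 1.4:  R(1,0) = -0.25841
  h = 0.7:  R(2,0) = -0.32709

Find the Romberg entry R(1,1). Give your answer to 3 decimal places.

Richardson extrapolation on the trapezoidal column (denominator 4−1=3):
R(1,1) = -0.25841 + (-0.25841 − 0.04201)/3 = -0.35855

-0.359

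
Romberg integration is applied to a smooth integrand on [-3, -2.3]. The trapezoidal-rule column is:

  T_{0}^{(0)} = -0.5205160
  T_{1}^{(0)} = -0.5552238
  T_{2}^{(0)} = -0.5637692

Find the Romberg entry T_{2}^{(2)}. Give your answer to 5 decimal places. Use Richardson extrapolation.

T_{1}^{(1)} = -0.5552238 + (-0.5552238 − (-0.5205160))/3 = -0.5667931
T_{2}^{(1)} = (4·(-0.5637692) − (-0.5552238)) / 3 = -0.5666177
T_{2}^{(2)} = (16·(-0.5666177) − (-0.5667931)) / 15 = -0.5666060
(Column j=1 coincides with Simpson's rule on the same nodes.)

-0.56661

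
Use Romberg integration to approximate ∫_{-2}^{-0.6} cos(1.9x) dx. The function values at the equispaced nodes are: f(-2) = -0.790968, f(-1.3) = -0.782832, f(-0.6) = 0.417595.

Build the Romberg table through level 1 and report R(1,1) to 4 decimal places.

-0.8178

R(0,0) (trapezoid, 1 panel, h=1.4000): -0.261361
R(1,0) (trapezoid, 2 panels, h=0.7000): -0.678663
R(1,1) = -0.678663 + (-0.678663 − (-0.261361))/3 = -0.817764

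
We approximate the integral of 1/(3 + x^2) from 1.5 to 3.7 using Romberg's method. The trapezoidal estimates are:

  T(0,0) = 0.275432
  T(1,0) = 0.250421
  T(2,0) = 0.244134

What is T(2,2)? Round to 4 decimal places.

T(1,1) = (4·0.250421 − 0.275432) / 3 = 0.242084
T(2,1) = 0.244134 + (0.244134 − 0.250421)/3 = 0.242038
T(2,2) = 0.242038 + (0.242038 − 0.242084)/15 = 0.242035

0.2420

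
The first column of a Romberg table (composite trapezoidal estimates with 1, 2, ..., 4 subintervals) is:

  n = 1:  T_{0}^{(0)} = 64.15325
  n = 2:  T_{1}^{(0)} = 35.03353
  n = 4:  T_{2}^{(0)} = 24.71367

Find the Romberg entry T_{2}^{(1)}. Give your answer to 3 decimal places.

T_{2}^{(1)} = (4·24.71367 − 35.03353) / 3 = 21.27372

21.274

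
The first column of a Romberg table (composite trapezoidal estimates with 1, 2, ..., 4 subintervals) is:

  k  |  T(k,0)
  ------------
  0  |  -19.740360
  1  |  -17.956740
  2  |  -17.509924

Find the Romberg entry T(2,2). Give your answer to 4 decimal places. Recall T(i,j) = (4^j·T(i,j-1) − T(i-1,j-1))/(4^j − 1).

-17.3609

Richardson extrapolation on the trapezoidal column (denominator 4−1=3):
T(1,1) = -17.956740 + (-17.956740 − (-19.740360))/3 = -17.362200
T(2,1) = (4·(-17.509924) − (-17.956740)) / 3 = -17.360985
T(2,2) = (16·(-17.360985) − (-17.362200)) / 15 = -17.360904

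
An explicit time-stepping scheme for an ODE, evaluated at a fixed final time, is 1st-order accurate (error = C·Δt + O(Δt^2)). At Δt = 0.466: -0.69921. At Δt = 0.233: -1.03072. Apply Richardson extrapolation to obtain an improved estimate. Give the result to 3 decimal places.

-1.362

The leading error scales as Δt; refining by a factor of 2 reduces it by 2^1 = 2.
Extrapolated value = (2·A(Δt/2) − A(Δt)) / (2 − 1)
= (2·(-1.03072) − (-0.69921)) / 1
= -1.36223 / 1 = -1.36223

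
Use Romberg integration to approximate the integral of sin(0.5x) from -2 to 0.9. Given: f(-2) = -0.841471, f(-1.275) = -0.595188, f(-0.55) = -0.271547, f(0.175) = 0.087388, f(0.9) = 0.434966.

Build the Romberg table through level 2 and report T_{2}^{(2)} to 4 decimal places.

T_{0}^{(0)} (trapezoid, 1 panel, h=2.9000): -0.589432
T_{1}^{(0)} (trapezoid, 2 panels, h=1.4500): -0.688459
T_{2}^{(0)} (trapezoid, 4 panels, h=0.7250): -0.712385
T_{1}^{(1)} = -0.688459 + (-0.688459 − (-0.589432))/3 = -0.721468
T_{2}^{(1)} = -0.712385 + (-0.712385 − (-0.688459))/3 = -0.720360
T_{2}^{(2)} = -0.720360 + (-0.720360 − (-0.721468))/15 = -0.720286

-0.7203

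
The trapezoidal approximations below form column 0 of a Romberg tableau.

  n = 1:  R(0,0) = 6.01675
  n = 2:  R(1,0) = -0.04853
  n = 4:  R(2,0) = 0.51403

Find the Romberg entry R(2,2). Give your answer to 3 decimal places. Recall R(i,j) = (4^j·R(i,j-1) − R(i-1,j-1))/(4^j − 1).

Richardson extrapolation on the trapezoidal column (denominator 4−1=3):
R(1,1) = -0.04853 + (-0.04853 − 6.01675)/3 = -2.07029
R(2,1) = (4·0.51403 − (-0.04853)) / 3 = 0.70155
R(2,2) = 0.70155 + (0.70155 − (-2.07029))/15 = 0.88634

0.886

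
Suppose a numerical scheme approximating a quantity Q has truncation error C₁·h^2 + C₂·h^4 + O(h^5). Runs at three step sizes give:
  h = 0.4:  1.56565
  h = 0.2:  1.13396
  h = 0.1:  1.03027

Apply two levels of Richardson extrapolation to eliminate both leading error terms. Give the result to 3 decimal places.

First eliminate the h^2 term (factor 2^2 = 4):
  B₁ = (4·1.13396 − 1.56565)/3 = 0.99006
  B₂ = (4·1.03027 − 1.13396)/3 = 0.99571
Then eliminate the h^4 term (factor 2^4 = 16):
  (16·0.99571 − 0.99006)/15 = 0.99609

0.996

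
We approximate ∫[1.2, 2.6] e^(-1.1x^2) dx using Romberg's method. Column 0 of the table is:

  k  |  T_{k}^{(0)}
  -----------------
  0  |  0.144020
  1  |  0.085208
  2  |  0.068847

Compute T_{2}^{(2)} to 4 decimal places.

T_{1}^{(1)} = 0.085208 + (0.085208 − 0.144020)/3 = 0.065604
T_{2}^{(1)} = 0.068847 + (0.068847 − 0.085208)/3 = 0.063393
T_{2}^{(2)} = (16·0.063393 − 0.065604) / 15 = 0.063246

0.0632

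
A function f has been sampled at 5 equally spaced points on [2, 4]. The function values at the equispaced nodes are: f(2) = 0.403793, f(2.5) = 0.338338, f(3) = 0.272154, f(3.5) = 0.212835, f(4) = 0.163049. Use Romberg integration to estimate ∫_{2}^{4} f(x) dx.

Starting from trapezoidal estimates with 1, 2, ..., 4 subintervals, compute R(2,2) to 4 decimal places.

0.5527

R(0,0) (trapezoid, 1 panel, h=2.0000): 0.566842
R(1,0) (trapezoid, 2 panels, h=1.0000): 0.555575
R(2,0) (trapezoid, 4 panels, h=0.5000): 0.553374
R(1,1) = 0.555575 + (0.555575 − 0.566842)/3 = 0.551819
R(2,1) = 0.553374 + (0.553374 − 0.555575)/3 = 0.552640
R(2,2) = 0.552640 + (0.552640 − 0.551819)/15 = 0.552695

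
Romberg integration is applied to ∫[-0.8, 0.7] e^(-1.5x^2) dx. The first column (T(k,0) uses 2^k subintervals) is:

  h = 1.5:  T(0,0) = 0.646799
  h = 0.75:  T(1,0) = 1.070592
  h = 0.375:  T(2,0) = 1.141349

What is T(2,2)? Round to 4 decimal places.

1.1618

Richardson extrapolation on the trapezoidal column (denominator 4−1=3):
T(1,1) = (4·1.070592 − 0.646799) / 3 = 1.211856
T(2,1) = (4·1.141349 − 1.070592) / 3 = 1.164935
T(2,2) = (16·1.164935 − 1.211856) / 15 = 1.161807
(Column j=1 coincides with Simpson's rule on the same nodes.)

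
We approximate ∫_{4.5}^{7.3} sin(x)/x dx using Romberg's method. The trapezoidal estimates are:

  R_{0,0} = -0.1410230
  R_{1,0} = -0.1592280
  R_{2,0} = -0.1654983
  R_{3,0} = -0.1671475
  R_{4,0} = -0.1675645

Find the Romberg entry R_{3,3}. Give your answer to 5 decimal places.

Richardson extrapolation on the trapezoidal column (denominator 4−1=3):
R_{1,1} = -0.1592280 + (-0.1592280 − (-0.1410230))/3 = -0.1652963
R_{2,1} = -0.1654983 + (-0.1654983 − (-0.1592280))/3 = -0.1675884
R_{3,1} = (4·(-0.1671475) − (-0.1654983)) / 3 = -0.1676972
R_{2,2} = -0.1675884 + (-0.1675884 − (-0.1652963))/15 = -0.1677412
R_{3,2} = (16·(-0.1676972) − (-0.1675884)) / 15 = -0.1677045
R_{3,3} = -0.1677045 + (-0.1677045 − (-0.1677412))/63 = -0.1677039
(Column j=1 coincides with Simpson's rule on the same nodes.)

-0.16770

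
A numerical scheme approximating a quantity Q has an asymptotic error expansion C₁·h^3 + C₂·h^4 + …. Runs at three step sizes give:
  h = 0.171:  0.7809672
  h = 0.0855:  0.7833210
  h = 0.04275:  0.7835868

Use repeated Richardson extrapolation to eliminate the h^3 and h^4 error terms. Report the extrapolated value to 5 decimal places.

0.78362

First eliminate the h^3 term (factor 2^3 = 8):
  B₁ = (8·0.7833210 − 0.7809672)/7 = 0.7836573
  B₂ = (8·0.7835868 − 0.7833210)/7 = 0.7836248
Then eliminate the h^4 term (factor 2^4 = 16):
  (16·0.7836248 − 0.7836573)/15 = 0.7836226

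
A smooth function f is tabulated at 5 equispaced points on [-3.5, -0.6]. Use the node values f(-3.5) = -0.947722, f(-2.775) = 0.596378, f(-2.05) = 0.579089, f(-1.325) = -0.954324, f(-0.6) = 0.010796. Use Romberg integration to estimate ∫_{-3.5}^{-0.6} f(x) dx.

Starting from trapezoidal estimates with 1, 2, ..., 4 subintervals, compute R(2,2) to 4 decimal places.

-0.3565

R(0,0) (trapezoid, 1 panel, h=2.9000): -1.358543
R(1,0) (trapezoid, 2 panels, h=1.4500): 0.160408
R(2,0) (trapezoid, 4 panels, h=0.7250): -0.179307
R(1,1) = 0.160408 + (0.160408 − (-1.358543))/3 = 0.666725
R(2,1) = -0.179307 + (-0.179307 − 0.160408)/3 = -0.292545
R(2,2) = -0.292545 + (-0.292545 − 0.666725)/15 = -0.356496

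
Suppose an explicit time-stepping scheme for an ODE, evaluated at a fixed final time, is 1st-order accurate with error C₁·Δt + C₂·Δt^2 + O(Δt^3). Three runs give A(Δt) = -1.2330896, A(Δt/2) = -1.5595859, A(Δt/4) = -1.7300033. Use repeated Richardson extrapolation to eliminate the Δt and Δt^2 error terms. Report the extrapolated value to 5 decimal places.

First eliminate the Δt term (factor 2^1 = 2):
  B₁ = (2·(-1.5595859) − (-1.2330896))/1 = -1.8860822
  B₂ = (2·(-1.7300033) − (-1.5595859))/1 = -1.9004207
Then eliminate the Δt^2 term (factor 2^2 = 4):
  (4·(-1.9004207) − (-1.8860822))/3 = -1.9052002

-1.90520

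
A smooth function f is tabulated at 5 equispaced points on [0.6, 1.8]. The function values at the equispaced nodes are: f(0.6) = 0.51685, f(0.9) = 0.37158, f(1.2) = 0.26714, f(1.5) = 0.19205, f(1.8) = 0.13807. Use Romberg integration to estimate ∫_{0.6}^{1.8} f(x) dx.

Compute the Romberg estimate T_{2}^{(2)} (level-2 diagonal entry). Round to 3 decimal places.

0.344

T_{0}^{(0)} (trapezoid, 1 panel, h=1.2000): 0.39295
T_{1}^{(0)} (trapezoid, 2 panels, h=0.6000): 0.35676
T_{2}^{(0)} (trapezoid, 4 panels, h=0.3000): 0.34747
T_{1}^{(1)} = 0.35676 + (0.35676 − 0.39295)/3 = 0.34470
T_{2}^{(1)} = 0.34747 + (0.34747 − 0.35676)/3 = 0.34437
T_{2}^{(2)} = 0.34437 + (0.34437 − 0.34470)/15 = 0.34435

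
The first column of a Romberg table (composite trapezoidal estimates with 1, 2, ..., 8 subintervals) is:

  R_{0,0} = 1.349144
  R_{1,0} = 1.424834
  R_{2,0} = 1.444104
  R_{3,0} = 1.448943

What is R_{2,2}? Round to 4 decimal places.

Richardson extrapolation on the trapezoidal column (denominator 4−1=3):
R_{1,1} = 1.424834 + (1.424834 − 1.349144)/3 = 1.450064
R_{2,1} = 1.444104 + (1.444104 − 1.424834)/3 = 1.450527
R_{2,2} = 1.450527 + (1.450527 − 1.450064)/15 = 1.450558

1.4506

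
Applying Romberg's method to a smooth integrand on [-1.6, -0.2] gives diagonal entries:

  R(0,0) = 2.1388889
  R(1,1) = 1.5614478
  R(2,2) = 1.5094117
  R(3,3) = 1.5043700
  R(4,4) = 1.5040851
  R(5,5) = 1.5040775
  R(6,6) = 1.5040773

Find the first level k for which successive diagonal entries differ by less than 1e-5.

|R(1,1) − R(0,0)| = 0.5774411 ≥ 1e-5
|R(2,2) − R(1,1)| = 0.0520361 ≥ 1e-5
|R(3,3) − R(2,2)| = 0.0050417 ≥ 1e-5
|R(4,4) − R(3,3)| = 0.0002849 ≥ 1e-5
|R(5,5) − R(4,4)| = 0.0000076 < 1e-5

k = 5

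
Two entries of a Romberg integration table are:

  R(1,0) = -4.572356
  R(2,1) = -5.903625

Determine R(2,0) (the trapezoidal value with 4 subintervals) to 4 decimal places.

-5.5708

From R(2,1) = (4·R(2,0) − R(1,0))/3, solve for R(2,0):
4·R(2,0) = 3·(-5.903625) + (-4.572356) = -22.283231
R(2,0) = -5.570808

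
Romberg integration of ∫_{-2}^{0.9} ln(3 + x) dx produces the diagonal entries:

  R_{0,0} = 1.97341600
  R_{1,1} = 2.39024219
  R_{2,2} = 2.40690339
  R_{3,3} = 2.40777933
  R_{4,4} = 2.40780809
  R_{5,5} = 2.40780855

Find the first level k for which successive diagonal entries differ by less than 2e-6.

k = 5

|R_{1,1} − R_{0,0}| = 0.41682619 ≥ 2e-6
|R_{2,2} − R_{1,1}| = 0.01666120 ≥ 2e-6
|R_{3,3} − R_{2,2}| = 0.00087594 ≥ 2e-6
|R_{4,4} − R_{3,3}| = 0.00002876 ≥ 2e-6
|R_{5,5} − R_{4,4}| = 0.00000046 < 2e-6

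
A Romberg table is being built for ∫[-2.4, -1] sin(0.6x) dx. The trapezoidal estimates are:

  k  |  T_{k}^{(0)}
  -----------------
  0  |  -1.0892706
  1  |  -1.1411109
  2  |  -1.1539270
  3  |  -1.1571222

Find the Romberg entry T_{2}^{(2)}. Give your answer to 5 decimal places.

Richardson extrapolation on the trapezoidal column (denominator 4−1=3):
T_{1}^{(1)} = -1.1411109 + (-1.1411109 − (-1.0892706))/3 = -1.1583910
T_{2}^{(1)} = (4·(-1.1539270) − (-1.1411109)) / 3 = -1.1581990
T_{2}^{(2)} = -1.1581990 + (-1.1581990 − (-1.1583910))/15 = -1.1581862

-1.15819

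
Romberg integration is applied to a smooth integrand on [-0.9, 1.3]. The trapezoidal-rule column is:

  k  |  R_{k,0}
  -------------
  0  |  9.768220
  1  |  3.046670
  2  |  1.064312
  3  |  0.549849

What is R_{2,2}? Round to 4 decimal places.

R_{1,1} = 3.046670 + (3.046670 − 9.768220)/3 = 0.806153
R_{2,1} = (4·1.064312 − 3.046670) / 3 = 0.403526
R_{2,2} = (16·0.403526 − 0.806153) / 15 = 0.376684

0.3767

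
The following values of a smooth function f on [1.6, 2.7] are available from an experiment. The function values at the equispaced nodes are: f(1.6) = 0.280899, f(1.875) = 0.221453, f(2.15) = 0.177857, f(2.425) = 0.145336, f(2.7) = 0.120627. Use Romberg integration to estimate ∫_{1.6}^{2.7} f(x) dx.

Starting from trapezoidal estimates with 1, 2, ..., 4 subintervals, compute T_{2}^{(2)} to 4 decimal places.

T_{0}^{(0)} (trapezoid, 1 panel, h=1.1000): 0.220839
T_{1}^{(0)} (trapezoid, 2 panels, h=0.5500): 0.208241
T_{2}^{(0)} (trapezoid, 4 panels, h=0.2750): 0.204987
T_{1}^{(1)} = 0.208241 + (0.208241 − 0.220839)/3 = 0.204042
T_{2}^{(1)} = 0.204987 + (0.204987 − 0.208241)/3 = 0.203902
T_{2}^{(2)} = 0.203902 + (0.203902 − 0.204042)/15 = 0.203893

0.2039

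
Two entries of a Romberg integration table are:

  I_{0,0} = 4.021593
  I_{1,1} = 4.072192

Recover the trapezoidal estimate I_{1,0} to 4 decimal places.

From I_{1,1} = (4·I_{1,0} − I_{0,0})/3, solve for I_{1,0}:
4·I_{1,0} = 3·4.072192 + 4.021593 = 16.238169
I_{1,0} = 4.059542

4.0595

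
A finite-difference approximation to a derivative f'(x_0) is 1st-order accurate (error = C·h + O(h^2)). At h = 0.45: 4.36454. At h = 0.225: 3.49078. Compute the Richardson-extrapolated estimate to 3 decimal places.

2.617

Extrapolated value = (2·A(h/2) − A(h)) / (2 − 1)
= (2·3.49078 − 4.36454) / 1
= 2.61702 / 1 = 2.61702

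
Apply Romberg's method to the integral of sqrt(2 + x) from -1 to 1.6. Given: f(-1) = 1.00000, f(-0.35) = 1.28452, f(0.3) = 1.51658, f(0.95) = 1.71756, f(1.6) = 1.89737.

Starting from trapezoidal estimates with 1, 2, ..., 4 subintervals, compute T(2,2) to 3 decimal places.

T(0,0) (trapezoid, 1 panel, h=2.6000): 3.76658
T(1,0) (trapezoid, 2 panels, h=1.3000): 3.85484
T(2,0) (trapezoid, 4 panels, h=0.6500): 3.87877
T(1,1) = 3.85484 + (3.85484 − 3.76658)/3 = 3.88426
T(2,1) = 3.87877 + (3.87877 − 3.85484)/3 = 3.88675
T(2,2) = 3.88675 + (3.88675 − 3.88426)/15 = 3.88692

3.887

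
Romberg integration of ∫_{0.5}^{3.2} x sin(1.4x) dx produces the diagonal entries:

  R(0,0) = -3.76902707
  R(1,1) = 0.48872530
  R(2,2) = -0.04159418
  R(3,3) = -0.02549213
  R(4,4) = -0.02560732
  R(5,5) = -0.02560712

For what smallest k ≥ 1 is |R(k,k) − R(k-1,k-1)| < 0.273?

|R(1,1) − R(0,0)| = 4.25775237 ≥ 0.273
|R(2,2) − R(1,1)| = 0.53031948 ≥ 0.273
|R(3,3) − R(2,2)| = 0.01610205 < 0.273

k = 3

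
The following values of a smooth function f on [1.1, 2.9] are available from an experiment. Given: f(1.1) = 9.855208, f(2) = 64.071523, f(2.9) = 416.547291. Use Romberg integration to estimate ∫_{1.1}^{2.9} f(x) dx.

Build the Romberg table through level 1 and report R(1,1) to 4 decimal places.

R(0,0) (trapezoid, 1 panel, h=1.8000): 383.762249
R(1,0) (trapezoid, 2 panels, h=0.9000): 249.545495
R(1,1) = 249.545495 + (249.545495 − 383.762249)/3 = 204.806577

204.8066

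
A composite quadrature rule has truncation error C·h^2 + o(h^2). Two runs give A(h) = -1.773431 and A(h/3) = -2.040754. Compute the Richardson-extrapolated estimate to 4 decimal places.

Extrapolated value = (9·A(h/3) − A(h)) / (9 − 1)
= (9·(-2.040754) − (-1.773431)) / 8
= -16.593355 / 8 = -2.074169

-2.0742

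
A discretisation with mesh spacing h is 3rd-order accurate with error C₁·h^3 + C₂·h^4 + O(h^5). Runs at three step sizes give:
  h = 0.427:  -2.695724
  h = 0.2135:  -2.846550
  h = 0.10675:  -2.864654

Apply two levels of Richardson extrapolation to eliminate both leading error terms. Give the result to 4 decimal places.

-2.8672

First eliminate the h^3 term (factor 2^3 = 8):
  B₁ = (8·(-2.846550) − (-2.695724))/7 = -2.868097
  B₂ = (8·(-2.864654) − (-2.846550))/7 = -2.867240
Then eliminate the h^4 term (factor 2^4 = 16):
  (16·(-2.867240) − (-2.868097))/15 = -2.867183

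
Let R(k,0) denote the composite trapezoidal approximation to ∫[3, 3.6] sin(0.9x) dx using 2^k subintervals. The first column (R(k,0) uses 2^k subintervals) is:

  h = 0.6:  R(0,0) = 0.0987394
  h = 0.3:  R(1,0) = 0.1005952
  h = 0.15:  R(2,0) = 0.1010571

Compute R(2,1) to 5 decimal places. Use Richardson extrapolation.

0.10121

Richardson extrapolation on the trapezoidal column (denominator 4−1=3):
R(2,1) = (4·0.1010571 − 0.1005952) / 3 = 0.1012111
(Column j=1 coincides with Simpson's rule on the same nodes.)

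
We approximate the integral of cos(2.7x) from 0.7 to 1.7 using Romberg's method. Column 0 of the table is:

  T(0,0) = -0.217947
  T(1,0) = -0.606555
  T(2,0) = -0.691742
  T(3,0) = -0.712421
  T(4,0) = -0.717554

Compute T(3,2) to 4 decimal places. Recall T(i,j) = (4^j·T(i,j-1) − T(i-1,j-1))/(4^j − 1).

Richardson extrapolation on the trapezoidal column (denominator 4−1=3):
T(2,1) = (4·(-0.691742) − (-0.606555)) / 3 = -0.720138
T(3,1) = -0.712421 + (-0.712421 − (-0.691742))/3 = -0.719314
T(3,2) = (16·(-0.719314) − (-0.720138)) / 15 = -0.719259
(Column j=1 coincides with Simpson's rule on the same nodes.)

-0.7193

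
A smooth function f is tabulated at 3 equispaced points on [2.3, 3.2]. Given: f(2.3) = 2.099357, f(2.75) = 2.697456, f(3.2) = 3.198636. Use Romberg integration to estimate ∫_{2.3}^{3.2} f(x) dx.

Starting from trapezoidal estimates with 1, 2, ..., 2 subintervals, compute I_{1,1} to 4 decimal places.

I_{0,0} (trapezoid, 1 panel, h=0.9000): 2.384097
I_{1,0} (trapezoid, 2 panels, h=0.4500): 2.405904
I_{1,1} = 2.405904 + (2.405904 − 2.384097)/3 = 2.413173

2.4132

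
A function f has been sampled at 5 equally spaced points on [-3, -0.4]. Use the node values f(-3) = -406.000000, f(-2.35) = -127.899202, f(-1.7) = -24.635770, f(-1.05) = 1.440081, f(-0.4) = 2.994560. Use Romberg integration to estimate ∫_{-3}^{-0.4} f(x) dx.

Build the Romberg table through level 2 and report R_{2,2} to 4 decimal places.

-206.9415

R_{0,0} (trapezoid, 1 panel, h=2.6000): -523.907072
R_{1,0} (trapezoid, 2 panels, h=1.3000): -293.980037
R_{2,0} (trapezoid, 4 panels, h=0.6500): -229.188447
R_{1,1} = -293.980037 + (-293.980037 − (-523.907072))/3 = -217.337692
R_{2,1} = -229.188447 + (-229.188447 − (-293.980037))/3 = -207.591250
R_{2,2} = -207.591250 + (-207.591250 − (-217.337692))/15 = -206.941487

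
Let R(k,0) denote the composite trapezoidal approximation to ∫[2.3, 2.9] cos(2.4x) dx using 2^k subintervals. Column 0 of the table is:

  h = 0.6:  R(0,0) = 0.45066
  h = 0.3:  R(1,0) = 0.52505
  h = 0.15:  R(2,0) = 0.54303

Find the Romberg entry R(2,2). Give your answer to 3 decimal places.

Richardson extrapolation on the trapezoidal column (denominator 4−1=3):
R(1,1) = 0.52505 + (0.52505 − 0.45066)/3 = 0.54985
R(2,1) = (4·0.54303 − 0.52505) / 3 = 0.54902
R(2,2) = 0.54902 + (0.54902 − 0.54985)/15 = 0.54896

0.549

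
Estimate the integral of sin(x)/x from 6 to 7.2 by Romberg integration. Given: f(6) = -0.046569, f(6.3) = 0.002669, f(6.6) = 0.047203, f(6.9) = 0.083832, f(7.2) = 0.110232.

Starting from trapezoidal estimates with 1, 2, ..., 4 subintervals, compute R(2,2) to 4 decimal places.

R(0,0) (trapezoid, 1 panel, h=1.2000): 0.038198
R(1,0) (trapezoid, 2 panels, h=0.6000): 0.047421
R(2,0) (trapezoid, 4 panels, h=0.3000): 0.049661
R(1,1) = 0.047421 + (0.047421 − 0.038198)/3 = 0.050495
R(2,1) = 0.049661 + (0.049661 − 0.047421)/3 = 0.050408
R(2,2) = 0.050408 + (0.050408 − 0.050495)/15 = 0.050402

0.0504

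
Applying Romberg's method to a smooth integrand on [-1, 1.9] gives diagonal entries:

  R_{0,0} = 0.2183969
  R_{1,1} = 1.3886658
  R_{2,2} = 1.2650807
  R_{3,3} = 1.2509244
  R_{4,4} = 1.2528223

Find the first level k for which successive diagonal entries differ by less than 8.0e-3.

k = 4

|R_{1,1} − R_{0,0}| = 1.1702689 ≥ 8.0e-3
|R_{2,2} − R_{1,1}| = 0.1235851 ≥ 8.0e-3
|R_{3,3} − R_{2,2}| = 0.0141563 ≥ 8.0e-3
|R_{4,4} − R_{3,3}| = 0.0018979 < 8.0e-3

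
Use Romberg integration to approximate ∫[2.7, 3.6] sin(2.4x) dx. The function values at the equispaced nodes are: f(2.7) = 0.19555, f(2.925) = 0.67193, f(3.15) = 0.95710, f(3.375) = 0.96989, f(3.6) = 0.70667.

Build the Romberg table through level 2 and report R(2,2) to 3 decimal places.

R(0,0) (trapezoid, 1 panel, h=0.9000): 0.40600
R(1,0) (trapezoid, 2 panels, h=0.4500): 0.63369
R(2,0) (trapezoid, 4 panels, h=0.2250): 0.68626
R(1,1) = 0.63369 + (0.63369 − 0.40600)/3 = 0.70959
R(2,1) = 0.68626 + (0.68626 − 0.63369)/3 = 0.70378
R(2,2) = 0.70378 + (0.70378 − 0.70959)/15 = 0.70339

0.703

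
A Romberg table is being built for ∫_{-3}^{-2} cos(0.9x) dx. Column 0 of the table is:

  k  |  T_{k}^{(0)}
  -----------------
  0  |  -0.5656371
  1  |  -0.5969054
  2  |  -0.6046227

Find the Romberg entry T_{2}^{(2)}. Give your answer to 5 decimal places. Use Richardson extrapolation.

T_{1}^{(1)} = -0.5969054 + (-0.5969054 − (-0.5656371))/3 = -0.6073282
T_{2}^{(1)} = (4·(-0.6046227) − (-0.5969054)) / 3 = -0.6071951
T_{2}^{(2)} = -0.6071951 + (-0.6071951 − (-0.6073282))/15 = -0.6071862
(Column j=1 coincides with Simpson's rule on the same nodes.)

-0.60719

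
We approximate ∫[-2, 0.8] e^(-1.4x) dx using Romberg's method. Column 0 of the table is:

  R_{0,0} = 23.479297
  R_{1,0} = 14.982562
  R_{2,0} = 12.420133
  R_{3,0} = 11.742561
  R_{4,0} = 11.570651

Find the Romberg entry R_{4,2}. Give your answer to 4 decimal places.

Richardson extrapolation on the trapezoidal column (denominator 4−1=3):
R_{3,1} = (4·11.742561 − 12.420133) / 3 = 11.516704
R_{4,1} = (4·11.570651 − 11.742561) / 3 = 11.513348
R_{4,2} = 11.513348 + (11.513348 − 11.516704)/15 = 11.513124
(Column j=1 coincides with Simpson's rule on the same nodes.)

11.5131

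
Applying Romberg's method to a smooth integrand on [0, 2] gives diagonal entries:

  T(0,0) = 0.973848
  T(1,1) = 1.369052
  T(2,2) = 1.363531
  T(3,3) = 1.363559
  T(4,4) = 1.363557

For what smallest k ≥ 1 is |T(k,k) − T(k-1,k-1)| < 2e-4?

|T(1,1) − T(0,0)| = 0.395204 ≥ 2e-4
|T(2,2) − T(1,1)| = 0.005521 ≥ 2e-4
|T(3,3) − T(2,2)| = 0.000028 < 2e-4

k = 3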